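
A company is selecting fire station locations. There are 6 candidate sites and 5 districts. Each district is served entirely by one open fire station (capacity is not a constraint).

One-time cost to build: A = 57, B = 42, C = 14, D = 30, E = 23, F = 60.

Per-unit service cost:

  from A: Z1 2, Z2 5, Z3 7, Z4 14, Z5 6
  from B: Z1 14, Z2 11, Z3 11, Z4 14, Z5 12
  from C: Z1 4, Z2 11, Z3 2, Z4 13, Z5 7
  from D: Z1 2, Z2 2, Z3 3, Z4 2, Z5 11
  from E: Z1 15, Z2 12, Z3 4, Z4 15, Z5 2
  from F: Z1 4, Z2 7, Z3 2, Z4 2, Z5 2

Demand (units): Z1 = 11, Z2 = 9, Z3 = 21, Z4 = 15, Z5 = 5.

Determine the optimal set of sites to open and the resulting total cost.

For any fixed open set, each district goes to its cheapest open site; total = fixed + service.
{C, D, E}: Z1→D 2·11=22, Z2→D 2·9=18, Z3→C 2·21=42, Z4→D 2·15=30, Z5→E 2·5=10. Service 122; fixed 67; total 189.
{C, D}: service 147 + fixed 44 = 191
{D, E}: Z1→D 2·11=22, Z2→D 2·9=18, Z3→D 3·21=63, Z4→D 2·15=30, Z5→E 2·5=10. Service 143; fixed 53; total 196.
{A, B, C, D, E, F}: service 122 + fixed 226 = 348
No other subset beats 189.

Open C, D and E; minimum total cost 189.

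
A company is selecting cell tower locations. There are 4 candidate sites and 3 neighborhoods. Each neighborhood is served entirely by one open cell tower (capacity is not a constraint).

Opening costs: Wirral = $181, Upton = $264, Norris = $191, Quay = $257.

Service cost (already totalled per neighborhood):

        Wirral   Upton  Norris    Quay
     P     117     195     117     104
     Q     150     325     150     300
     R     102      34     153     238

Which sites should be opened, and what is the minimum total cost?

For any fixed open set, each neighborhood goes to its cheapest open site; total = fixed + service.
{Wirral}: P→Wirral 117, Q→Wirral 150, R→Wirral 102. Service 369; fixed 181; total 550.
{Norris}: service 420 + fixed 191 = 611
{Wirral, Norris}: service 369 + fixed 372 = 741
{Wirral, Upton, Norris, Quay}: P→Quay 104, Q→Wirral 150, R→Upton 34. Service 288; fixed 893; total 1181.
(All 15 nonempty subsets were checked; Wirral only is lowest.)

Open Wirral only; minimum total cost 550.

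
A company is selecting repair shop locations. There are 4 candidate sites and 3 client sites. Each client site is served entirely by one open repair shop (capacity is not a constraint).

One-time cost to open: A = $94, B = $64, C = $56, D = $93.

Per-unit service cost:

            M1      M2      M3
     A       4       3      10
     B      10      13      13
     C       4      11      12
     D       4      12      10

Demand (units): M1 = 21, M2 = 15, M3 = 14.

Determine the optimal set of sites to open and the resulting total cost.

Open A only; minimum total cost 363.

For any fixed open set, each client site goes to its cheapest open site; total = fixed + service.
{A}: M1→A 4·21=84, M2→A 3·15=45, M3→A 10·14=140. Service 269; fixed 94; total 363.
{A, C}: service 269 + fixed 150 = 419
{A, B}: M1→A 4·21=84, M2→A 3·15=45, M3→A 10·14=140. Service 269; fixed 158; total 427.
{A, B, C, D}: M1→A 4·21=84, M2→A 3·15=45, M3→A 10·14=140. Service 269; fixed 307; total 576.
(All 15 nonempty subsets were checked; A only is lowest.)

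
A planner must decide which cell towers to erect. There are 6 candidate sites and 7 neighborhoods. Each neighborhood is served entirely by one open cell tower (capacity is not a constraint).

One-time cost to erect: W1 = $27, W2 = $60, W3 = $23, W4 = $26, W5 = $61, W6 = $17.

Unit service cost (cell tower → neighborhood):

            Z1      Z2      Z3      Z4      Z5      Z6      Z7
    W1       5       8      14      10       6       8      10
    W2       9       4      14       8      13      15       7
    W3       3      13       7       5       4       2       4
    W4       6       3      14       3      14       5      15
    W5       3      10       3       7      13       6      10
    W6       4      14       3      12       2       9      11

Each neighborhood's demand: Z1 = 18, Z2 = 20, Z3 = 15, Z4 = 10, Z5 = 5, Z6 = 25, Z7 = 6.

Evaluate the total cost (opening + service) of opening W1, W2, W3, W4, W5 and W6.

Each neighborhood is assigned to its cheapest site among the open ones.
{W1, W2, W3, W4, W5, W6}: Z1→W3 3·18=54, Z2→W4 3·20=60, Z3→W5 3·15=45, Z4→W4 3·10=30, Z5→W6 2·5=10, Z6→W3 2·25=50, Z7→W3 4·6=24. Service 273; fixed 214; total 487.

Total cost: 487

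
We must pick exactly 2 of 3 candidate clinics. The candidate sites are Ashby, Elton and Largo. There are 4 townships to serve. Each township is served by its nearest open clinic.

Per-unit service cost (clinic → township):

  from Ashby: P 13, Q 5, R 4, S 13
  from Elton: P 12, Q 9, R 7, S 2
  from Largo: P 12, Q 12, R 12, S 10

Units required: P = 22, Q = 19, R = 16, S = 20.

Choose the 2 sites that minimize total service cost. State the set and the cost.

Choose Ashby and Elton; total service cost 463.

With exactly 2 open, each township uses its cheapest among the chosen.
{Ashby, Elton}: P→Elton 12·22=264, Q→Ashby 5·19=95, R→Ashby 4·16=64, S→Elton 2·20=40. Service cost 463.
{Elton, Largo}: service cost 587
{Ashby, Largo}: service cost 623
Among all 3 size-2 choices, {Ashby, Elton} is lowest.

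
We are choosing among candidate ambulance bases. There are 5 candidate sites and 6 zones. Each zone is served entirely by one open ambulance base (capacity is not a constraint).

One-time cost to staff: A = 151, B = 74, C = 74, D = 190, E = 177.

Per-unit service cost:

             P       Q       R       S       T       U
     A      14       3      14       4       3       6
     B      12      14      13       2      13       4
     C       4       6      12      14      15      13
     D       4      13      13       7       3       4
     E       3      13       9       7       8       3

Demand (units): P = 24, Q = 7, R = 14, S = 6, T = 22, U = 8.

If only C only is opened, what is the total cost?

Total cost: 898

Each zone is assigned to its cheapest site among the open ones.
{C}: P→C 4·24=96, Q→C 6·7=42, R→C 12·14=168, S→C 14·6=84, T→C 15·22=330, U→C 13·8=104. Service 824; fixed 74; total 898.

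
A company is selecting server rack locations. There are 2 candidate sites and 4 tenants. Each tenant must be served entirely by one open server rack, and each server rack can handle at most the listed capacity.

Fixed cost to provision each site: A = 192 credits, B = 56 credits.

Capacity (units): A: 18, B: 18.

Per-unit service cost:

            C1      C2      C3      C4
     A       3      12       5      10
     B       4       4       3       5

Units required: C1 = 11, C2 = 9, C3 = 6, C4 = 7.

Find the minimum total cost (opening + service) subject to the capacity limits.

Open {A, B}: C1→A 3·11=33, C2→B 4·9=36, C3→A 5·6=30, C4→B 5·7=35.
Loads: A carries 17/18, B carries 16/18. Service 134; fixed 248; total 382.
Next best feasible plan costs 405.

Minimum total cost: 382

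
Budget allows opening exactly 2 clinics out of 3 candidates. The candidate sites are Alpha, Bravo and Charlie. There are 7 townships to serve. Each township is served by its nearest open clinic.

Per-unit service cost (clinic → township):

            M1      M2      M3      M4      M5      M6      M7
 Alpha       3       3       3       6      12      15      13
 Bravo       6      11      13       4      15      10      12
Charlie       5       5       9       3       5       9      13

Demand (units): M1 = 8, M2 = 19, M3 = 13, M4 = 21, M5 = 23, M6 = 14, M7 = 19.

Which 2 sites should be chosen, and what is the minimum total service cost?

Choose Alpha and Charlie; total service cost 671.

With exactly 2 open, each township uses its cheapest among the chosen.
{Alpha, Charlie}: M1→Alpha 3·8=24, M2→Alpha 3·19=57, M3→Alpha 3·13=39, M4→Charlie 3·21=63, M5→Charlie 5·23=115, M6→Charlie 9·14=126, M7→Alpha 13·19=247. Service cost 671.
{Bravo, Charlie}: service cost 784
{Alpha, Bravo}: service cost 848
Among all 3 size-2 choices, {Alpha, Charlie} is lowest.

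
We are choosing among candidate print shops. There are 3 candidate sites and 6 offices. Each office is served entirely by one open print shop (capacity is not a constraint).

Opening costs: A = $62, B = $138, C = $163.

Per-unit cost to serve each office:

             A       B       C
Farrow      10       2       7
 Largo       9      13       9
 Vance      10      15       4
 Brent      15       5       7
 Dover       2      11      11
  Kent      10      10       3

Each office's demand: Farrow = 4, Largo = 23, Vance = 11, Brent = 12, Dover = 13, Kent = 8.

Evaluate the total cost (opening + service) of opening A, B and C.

Total cost: 732

Each office is assigned to its cheapest site among the open ones.
{A, B, C}: Farrow→B 2·4=8, Largo→A 9·23=207, Vance→C 4·11=44, Brent→B 5·12=60, Dover→A 2·13=26, Kent→C 3·8=24. Service 369; fixed 363; total 732.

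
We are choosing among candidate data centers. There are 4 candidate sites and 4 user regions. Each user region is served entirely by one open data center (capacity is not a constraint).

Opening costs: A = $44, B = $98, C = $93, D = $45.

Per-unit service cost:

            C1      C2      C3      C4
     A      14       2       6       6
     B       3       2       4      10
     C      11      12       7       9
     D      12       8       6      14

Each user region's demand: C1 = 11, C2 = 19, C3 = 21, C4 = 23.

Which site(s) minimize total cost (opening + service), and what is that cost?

For any fixed open set, each user region goes to its cheapest open site; total = fixed + service.
{A, B}: C1→B 3·11=33, C2→A 2·19=38, C3→B 4·21=84, C4→A 6·23=138. Service 293; fixed 142; total 435.
{A, B, D}: service 293 + fixed 187 = 480
{B}: C1→B 3·11=33, C2→B 2·19=38, C3→B 4·21=84, C4→B 10·23=230. Service 385; fixed 98; total 483.
{A, B, C, D}: C1→B 3·11=33, C2→A 2·19=38, C3→B 4·21=84, C4→A 6·23=138. Service 293; fixed 280; total 573.
(All 15 nonempty subsets were checked; A and B is lowest.)

Open A and B; minimum total cost 435.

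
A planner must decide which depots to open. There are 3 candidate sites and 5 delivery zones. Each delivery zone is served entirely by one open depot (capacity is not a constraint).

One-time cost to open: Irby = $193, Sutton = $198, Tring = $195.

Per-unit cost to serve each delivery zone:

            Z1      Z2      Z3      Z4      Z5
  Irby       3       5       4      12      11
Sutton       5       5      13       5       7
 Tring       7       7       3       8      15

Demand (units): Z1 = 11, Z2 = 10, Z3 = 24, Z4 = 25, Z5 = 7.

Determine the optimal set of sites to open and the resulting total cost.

For any fixed open set, each delivery zone goes to its cheapest open site; total = fixed + service.
{Tring}: Z1→Tring 7·11=77, Z2→Tring 7·10=70, Z3→Tring 3·24=72, Z4→Tring 8·25=200, Z5→Tring 15·7=105. Service 524; fixed 195; total 719.
{Irby, Sutton}: service 353 + fixed 391 = 744
{Sutton, Tring}: service 351 + fixed 393 = 744
{Irby, Sutton, Tring}: service 329 + fixed 586 = 915
No other subset beats 719.

Open Tring only; minimum total cost 719.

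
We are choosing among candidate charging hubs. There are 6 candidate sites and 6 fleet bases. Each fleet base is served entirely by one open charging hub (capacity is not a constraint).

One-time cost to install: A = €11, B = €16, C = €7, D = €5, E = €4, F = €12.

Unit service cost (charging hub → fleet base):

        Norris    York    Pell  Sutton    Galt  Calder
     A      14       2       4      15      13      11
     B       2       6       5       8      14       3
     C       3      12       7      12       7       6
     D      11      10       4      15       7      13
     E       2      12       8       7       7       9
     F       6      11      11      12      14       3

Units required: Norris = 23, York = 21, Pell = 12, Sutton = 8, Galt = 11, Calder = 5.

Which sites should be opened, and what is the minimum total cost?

For any fixed open set, each fleet base goes to its cheapest open site; total = fixed + service.
{A, E, F}: Norris→E 2·23=46, York→A 2·21=42, Pell→A 4·12=48, Sutton→E 7·8=56, Galt→E 7·11=77, Calder→F 3·5=15. Service 284; fixed 27; total 311.
{A, B, E}: service 284 + fixed 31 = 315
{A, D, E, F}: service 284 + fixed 32 = 316
{A, B, C, D, E, F}: Norris→B 2·23=46, York→A 2·21=42, Pell→A 4·12=48, Sutton→E 7·8=56, Galt→C 7·11=77, Calder→B 3·5=15. Service 284; fixed 55; total 339.
No other subset beats 311.

Open A, E and F; minimum total cost 311.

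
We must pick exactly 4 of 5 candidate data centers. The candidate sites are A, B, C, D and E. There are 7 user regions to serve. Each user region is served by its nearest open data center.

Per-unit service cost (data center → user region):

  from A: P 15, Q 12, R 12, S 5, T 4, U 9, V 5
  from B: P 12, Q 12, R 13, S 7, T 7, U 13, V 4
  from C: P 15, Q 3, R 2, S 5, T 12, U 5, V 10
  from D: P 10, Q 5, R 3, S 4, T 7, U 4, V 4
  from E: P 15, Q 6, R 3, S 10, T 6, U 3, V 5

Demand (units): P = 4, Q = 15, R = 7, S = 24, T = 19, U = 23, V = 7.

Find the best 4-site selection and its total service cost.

With exactly 4 open, each user region uses its cheapest among the chosen.
{A, C, D, E}: P→D 10·4=40, Q→C 3·15=45, R→C 2·7=14, S→D 4·24=96, T→A 4·19=76, U→E 3·23=69, V→D 4·7=28. Service cost 368.
{A, B, C, D}: service cost 391
{A, B, C, E}: service cost 400
Among all 5 size-4 choices, {A, C, D, E} is lowest.

Choose A, C, D and E; total service cost 368.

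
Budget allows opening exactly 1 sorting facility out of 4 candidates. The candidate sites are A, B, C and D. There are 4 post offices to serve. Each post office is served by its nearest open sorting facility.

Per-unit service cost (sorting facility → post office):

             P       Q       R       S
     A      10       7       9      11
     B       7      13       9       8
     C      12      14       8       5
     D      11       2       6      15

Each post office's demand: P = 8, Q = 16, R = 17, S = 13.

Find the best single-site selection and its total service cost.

With exactly 1 open, each post office uses its cheapest among the chosen.
{D}: P→D 11·8=88, Q→D 2·16=32, R→D 6·17=102, S→D 15·13=195. Service cost 417.
{A}: service cost 488
{B}: service cost 521
Among all 4 size-1 choices, {D} is lowest.

Choose D only; total service cost 417.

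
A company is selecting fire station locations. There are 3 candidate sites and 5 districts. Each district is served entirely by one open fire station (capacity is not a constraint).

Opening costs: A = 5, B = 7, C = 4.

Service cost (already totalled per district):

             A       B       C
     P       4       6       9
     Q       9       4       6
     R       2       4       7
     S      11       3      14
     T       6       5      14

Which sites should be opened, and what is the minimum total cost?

Open B only; minimum total cost 29.

For any fixed open set, each district goes to its cheapest open site; total = fixed + service.
{B}: P→B 6, Q→B 4, R→B 4, S→B 3, T→B 5. Service 22; fixed 7; total 29.
{A, B}: service 18 + fixed 12 = 30
{B, C}: service 22 + fixed 11 = 33
{A, B, C}: service 18 + fixed 16 = 34
No other subset beats 29.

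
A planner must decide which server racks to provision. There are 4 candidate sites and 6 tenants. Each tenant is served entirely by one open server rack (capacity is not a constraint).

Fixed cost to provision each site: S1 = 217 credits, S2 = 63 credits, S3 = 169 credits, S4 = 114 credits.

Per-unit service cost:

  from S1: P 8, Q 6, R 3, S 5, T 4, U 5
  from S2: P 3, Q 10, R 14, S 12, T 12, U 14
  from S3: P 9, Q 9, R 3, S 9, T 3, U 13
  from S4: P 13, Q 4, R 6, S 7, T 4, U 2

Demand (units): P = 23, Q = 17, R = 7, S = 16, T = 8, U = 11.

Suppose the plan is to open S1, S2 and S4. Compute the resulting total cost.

Each tenant is assigned to its cheapest site among the open ones.
{S1, S2, S4}: P→S2 3·23=69, Q→S4 4·17=68, R→S1 3·7=21, S→S1 5·16=80, T→S1 4·8=32, U→S4 2·11=22. Service 292; fixed 394; total 686.

Total cost: 686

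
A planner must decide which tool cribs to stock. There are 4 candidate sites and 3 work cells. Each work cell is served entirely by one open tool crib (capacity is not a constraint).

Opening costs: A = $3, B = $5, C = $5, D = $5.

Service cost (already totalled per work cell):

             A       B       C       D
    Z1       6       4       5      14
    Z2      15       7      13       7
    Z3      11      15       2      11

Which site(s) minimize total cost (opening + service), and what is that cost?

Open B and C; minimum total cost 23.

For any fixed open set, each work cell goes to its cheapest open site; total = fixed + service.
{B, C}: Z1→B 4, Z2→B 7, Z3→C 2. Service 13; fixed 10; total 23.
{C, D}: service 14 + fixed 10 = 24
{C}: service 20 + fixed 5 = 25
{A, B, C, D}: service 13 + fixed 18 = 31
No other subset beats 23.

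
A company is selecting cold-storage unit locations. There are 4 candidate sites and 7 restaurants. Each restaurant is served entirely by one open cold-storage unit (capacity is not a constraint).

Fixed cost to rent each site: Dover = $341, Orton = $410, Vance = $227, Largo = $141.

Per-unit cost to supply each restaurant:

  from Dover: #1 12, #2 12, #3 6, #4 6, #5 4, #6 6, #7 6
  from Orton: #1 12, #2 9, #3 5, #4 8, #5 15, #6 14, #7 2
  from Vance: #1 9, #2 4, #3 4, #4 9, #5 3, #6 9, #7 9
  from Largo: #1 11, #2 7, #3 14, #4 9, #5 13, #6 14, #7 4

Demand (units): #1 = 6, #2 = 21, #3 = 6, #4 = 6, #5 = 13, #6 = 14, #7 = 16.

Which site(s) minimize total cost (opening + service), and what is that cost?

Open Vance only; minimum total cost 752.

For any fixed open set, each restaurant goes to its cheapest open site; total = fixed + service.
{Vance}: #1→Vance 9·6=54, #2→Vance 4·21=84, #3→Vance 4·6=24, #4→Vance 9·6=54, #5→Vance 3·13=39, #6→Vance 9·14=126, #7→Vance 9·16=144. Service 525; fixed 227; total 752.
{Vance, Largo}: service 445 + fixed 368 = 813
{Largo}: service 780 + fixed 141 = 921
{Dover, Orton, Vance, Largo}: service 353 + fixed 1119 = 1472
(All 15 nonempty subsets were checked; Vance only is lowest.)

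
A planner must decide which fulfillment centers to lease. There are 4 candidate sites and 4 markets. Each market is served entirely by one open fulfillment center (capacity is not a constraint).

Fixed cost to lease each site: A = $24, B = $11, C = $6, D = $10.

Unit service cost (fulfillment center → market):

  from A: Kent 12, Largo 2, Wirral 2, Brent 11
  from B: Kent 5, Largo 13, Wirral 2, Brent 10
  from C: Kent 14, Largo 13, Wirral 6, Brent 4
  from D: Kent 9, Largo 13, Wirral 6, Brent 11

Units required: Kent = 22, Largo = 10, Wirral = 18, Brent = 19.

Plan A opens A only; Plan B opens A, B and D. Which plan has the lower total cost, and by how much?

Plan B is cheaper by 152.

Plan A: {A}: Kent→A 12·22=264, Largo→A 2·10=20, Wirral→A 2·18=36, Brent→A 11·19=209. Service 529; fixed 24; total 553.
Plan B: {A, B, D}: Kent→B 5·22=110, Largo→A 2·10=20, Wirral→A 2·18=36, Brent→B 10·19=190. Service 356; fixed 45; total 401.
Difference: |553 − 401| = 152.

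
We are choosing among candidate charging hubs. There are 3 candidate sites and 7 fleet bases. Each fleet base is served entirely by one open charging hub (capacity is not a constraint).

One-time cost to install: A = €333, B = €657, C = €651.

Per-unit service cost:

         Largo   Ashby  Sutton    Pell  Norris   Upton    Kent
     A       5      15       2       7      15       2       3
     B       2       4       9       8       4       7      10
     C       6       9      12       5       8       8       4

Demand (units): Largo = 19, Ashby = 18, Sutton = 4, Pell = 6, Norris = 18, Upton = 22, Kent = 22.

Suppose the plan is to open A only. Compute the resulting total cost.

Each fleet base is assigned to its cheapest site among the open ones.
{A}: Largo→A 5·19=95, Ashby→A 15·18=270, Sutton→A 2·4=8, Pell→A 7·6=42, Norris→A 15·18=270, Upton→A 2·22=44, Kent→A 3·22=66. Service 795; fixed 333; total 1128.

Total cost: 1128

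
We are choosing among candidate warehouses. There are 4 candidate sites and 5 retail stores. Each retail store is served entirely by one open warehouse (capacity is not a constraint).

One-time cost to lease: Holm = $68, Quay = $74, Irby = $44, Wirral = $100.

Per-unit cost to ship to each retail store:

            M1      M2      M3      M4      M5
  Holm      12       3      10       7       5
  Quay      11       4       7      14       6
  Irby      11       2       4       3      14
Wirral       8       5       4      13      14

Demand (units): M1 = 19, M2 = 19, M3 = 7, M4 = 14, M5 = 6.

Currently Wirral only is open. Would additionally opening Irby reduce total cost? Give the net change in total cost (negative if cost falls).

Yes — net change −153 (cost falls by 153).

Current service cost with {Wirral}: 541.
Adding Irby: each retail store re-picks its cheapest; new service cost 344, saving 197.
Extra fixed cost: 44. Net change = 44 − 197 = -153.
(Totals: 641 → 488.)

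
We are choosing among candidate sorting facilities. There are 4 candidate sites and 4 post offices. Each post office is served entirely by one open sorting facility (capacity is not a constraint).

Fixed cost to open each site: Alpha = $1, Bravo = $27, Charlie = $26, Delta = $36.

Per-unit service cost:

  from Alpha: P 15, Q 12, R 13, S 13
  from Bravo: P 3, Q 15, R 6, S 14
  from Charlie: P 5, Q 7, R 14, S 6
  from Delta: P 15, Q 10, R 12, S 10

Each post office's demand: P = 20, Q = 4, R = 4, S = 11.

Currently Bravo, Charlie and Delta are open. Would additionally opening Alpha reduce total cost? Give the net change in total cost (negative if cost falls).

Current service cost with {Bravo, Charlie, Delta}: 178.
Adding Alpha: each post office re-picks its cheapest; new service cost 178, saving 0.
Extra fixed cost: 1. Net change = 1 − 0 = 1.
(Totals: 267 → 268.)

No — net change +1 (cost rises by 1).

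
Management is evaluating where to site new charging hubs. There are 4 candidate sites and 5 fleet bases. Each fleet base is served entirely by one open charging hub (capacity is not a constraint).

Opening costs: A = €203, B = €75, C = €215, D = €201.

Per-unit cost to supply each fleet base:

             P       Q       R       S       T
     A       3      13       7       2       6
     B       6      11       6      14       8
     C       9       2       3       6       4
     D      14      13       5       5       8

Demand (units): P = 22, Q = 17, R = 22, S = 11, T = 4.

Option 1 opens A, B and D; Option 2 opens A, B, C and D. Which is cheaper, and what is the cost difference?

Option 1: {A, B, D}: P→A 3·22=66, Q→B 11·17=187, R→D 5·22=110, S→A 2·11=22, T→A 6·4=24. Service 409; fixed 479; total 888.
Option 2: {A, B, C, D}: P→A 3·22=66, Q→C 2·17=34, R→C 3·22=66, S→A 2·11=22, T→C 4·4=16. Service 204; fixed 694; total 898.
Difference: |888 − 898| = 10.

Option 1 is cheaper by 10.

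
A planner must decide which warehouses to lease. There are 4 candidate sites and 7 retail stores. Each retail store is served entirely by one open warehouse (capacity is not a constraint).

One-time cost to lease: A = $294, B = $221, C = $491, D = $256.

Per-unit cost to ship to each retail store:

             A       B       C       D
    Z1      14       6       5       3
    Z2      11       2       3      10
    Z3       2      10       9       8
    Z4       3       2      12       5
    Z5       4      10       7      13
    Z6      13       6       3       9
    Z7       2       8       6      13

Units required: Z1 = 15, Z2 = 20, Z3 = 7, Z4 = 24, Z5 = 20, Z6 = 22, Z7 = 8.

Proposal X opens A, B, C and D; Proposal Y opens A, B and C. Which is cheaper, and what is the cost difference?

Proposal Y is cheaper by 226.

Proposal X: {A, B, C, D}: Z1→D 3·15=45, Z2→B 2·20=40, Z3→A 2·7=14, Z4→B 2·24=48, Z5→A 4·20=80, Z6→C 3·22=66, Z7→A 2·8=16. Service 309; fixed 1262; total 1571.
Proposal Y: {A, B, C}: Z1→C 5·15=75, Z2→B 2·20=40, Z3→A 2·7=14, Z4→B 2·24=48, Z5→A 4·20=80, Z6→C 3·22=66, Z7→A 2·8=16. Service 339; fixed 1006; total 1345.
Difference: |1571 − 1345| = 226.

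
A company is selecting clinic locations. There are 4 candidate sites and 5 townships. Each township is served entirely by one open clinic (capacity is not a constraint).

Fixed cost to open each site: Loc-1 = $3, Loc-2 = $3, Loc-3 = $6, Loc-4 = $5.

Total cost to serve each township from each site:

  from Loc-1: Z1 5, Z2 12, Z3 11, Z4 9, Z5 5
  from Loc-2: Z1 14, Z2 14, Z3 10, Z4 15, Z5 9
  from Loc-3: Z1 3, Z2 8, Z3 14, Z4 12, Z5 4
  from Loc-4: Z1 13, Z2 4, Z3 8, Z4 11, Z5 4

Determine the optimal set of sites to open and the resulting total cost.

For any fixed open set, each township goes to its cheapest open site; total = fixed + service.
{Loc-1, Loc-4}: Z1→Loc-1 5, Z2→Loc-4 4, Z3→Loc-4 8, Z4→Loc-1 9, Z5→Loc-4 4. Service 30; fixed 8; total 38.
{Loc-1, Loc-2, Loc-4}: Z1→Loc-1 5, Z2→Loc-4 4, Z3→Loc-4 8, Z4→Loc-1 9, Z5→Loc-4 4. Service 30; fixed 11; total 41.
{Loc-3, Loc-4}: service 30 + fixed 11 = 41
{Loc-1, Loc-2, Loc-3, Loc-4}: Z1→Loc-3 3, Z2→Loc-4 4, Z3→Loc-4 8, Z4→Loc-1 9, Z5→Loc-3 4. Service 28; fixed 17; total 45.
No other subset beats 38.

Open Loc-1 and Loc-4; minimum total cost 38.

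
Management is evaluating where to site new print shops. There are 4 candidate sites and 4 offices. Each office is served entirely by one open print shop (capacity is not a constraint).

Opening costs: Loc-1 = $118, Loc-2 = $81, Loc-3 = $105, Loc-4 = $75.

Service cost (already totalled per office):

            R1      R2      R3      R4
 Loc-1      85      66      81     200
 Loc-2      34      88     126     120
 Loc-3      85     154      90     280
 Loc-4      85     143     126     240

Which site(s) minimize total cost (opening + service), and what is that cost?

For any fixed open set, each office goes to its cheapest open site; total = fixed + service.
{Loc-2}: R1→Loc-2 34, R2→Loc-2 88, R3→Loc-2 126, R4→Loc-2 120. Service 368; fixed 81; total 449.
{Loc-1, Loc-2}: service 301 + fixed 199 = 500
{Loc-2, Loc-3}: service 332 + fixed 186 = 518
{Loc-1, Loc-2, Loc-3, Loc-4}: service 301 + fixed 379 = 680
No other subset beats 449.

Open Loc-2 only; minimum total cost 449.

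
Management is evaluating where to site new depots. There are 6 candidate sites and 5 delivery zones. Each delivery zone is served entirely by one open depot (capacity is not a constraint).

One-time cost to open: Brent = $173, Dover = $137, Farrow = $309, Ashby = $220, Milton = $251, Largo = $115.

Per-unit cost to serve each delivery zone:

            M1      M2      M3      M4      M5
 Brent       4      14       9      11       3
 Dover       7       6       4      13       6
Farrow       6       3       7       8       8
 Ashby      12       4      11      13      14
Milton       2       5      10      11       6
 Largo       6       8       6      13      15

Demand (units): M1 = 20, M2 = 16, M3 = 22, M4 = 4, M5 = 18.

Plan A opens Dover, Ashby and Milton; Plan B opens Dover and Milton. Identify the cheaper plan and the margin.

Plan B is cheaper by 204.

Plan A: {Dover, Ashby, Milton}: M1→Milton 2·20=40, M2→Ashby 4·16=64, M3→Dover 4·22=88, M4→Milton 11·4=44, M5→Dover 6·18=108. Service 344; fixed 608; total 952.
Plan B: {Dover, Milton}: M1→Milton 2·20=40, M2→Milton 5·16=80, M3→Dover 4·22=88, M4→Milton 11·4=44, M5→Dover 6·18=108. Service 360; fixed 388; total 748.
Difference: |952 − 748| = 204.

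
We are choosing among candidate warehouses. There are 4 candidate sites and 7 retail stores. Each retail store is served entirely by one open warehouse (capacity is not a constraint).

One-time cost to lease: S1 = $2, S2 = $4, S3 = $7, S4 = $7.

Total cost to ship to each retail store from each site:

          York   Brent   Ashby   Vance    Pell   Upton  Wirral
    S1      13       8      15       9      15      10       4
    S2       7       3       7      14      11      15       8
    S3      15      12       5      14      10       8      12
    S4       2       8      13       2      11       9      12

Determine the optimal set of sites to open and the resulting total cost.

Open S1, S2 and S4; minimum total cost 51.

For any fixed open set, each retail store goes to its cheapest open site; total = fixed + service.
{S1, S2, S4}: York→S4 2, Brent→S2 3, Ashby→S2 7, Vance→S4 2, Pell→S2 11, Upton→S4 9, Wirral→S1 4. Service 38; fixed 13; total 51.
{S2, S4}: York→S4 2, Brent→S2 3, Ashby→S2 7, Vance→S4 2, Pell→S2 11, Upton→S4 9, Wirral→S2 8. Service 42; fixed 11; total 53.
{S1, S2, S3, S4}: York→S4 2, Brent→S2 3, Ashby→S3 5, Vance→S4 2, Pell→S3 10, Upton→S3 8, Wirral→S1 4. Service 34; fixed 20; total 54.
{S1}: service 74 + fixed 2 = 76
(All 15 nonempty subsets were checked; S1, S2 and S4 is lowest.)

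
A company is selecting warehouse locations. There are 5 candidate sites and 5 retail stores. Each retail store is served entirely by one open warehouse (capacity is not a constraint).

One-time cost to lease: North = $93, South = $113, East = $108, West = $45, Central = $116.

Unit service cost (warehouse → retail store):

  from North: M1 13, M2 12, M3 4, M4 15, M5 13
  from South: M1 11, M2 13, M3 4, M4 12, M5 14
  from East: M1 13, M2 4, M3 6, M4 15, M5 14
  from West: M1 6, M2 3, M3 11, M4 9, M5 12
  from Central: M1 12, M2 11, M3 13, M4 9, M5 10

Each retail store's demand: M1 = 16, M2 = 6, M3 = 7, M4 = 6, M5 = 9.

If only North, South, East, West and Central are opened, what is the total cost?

Total cost: 761

Each retail store is assigned to its cheapest site among the open ones.
{North, South, East, West, Central}: M1→West 6·16=96, M2→West 3·6=18, M3→North 4·7=28, M4→West 9·6=54, M5→Central 10·9=90. Service 286; fixed 475; total 761.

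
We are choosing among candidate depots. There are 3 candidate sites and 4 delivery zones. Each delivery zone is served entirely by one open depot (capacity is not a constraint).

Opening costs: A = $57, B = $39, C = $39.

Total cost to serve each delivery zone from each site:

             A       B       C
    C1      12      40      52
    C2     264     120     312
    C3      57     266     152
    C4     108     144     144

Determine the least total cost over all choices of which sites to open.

Minimum total cost: 393

For any fixed open set, each delivery zone goes to its cheapest open site; total = fixed + service.
{A, B}: C1→A 12, C2→B 120, C3→A 57, C4→A 108. Service 297; fixed 96; total 393.
{A, B, C}: service 297 + fixed 135 = 432
{A}: service 441 + fixed 57 = 498
{B}: service 570 + fixed 39 = 609
No other subset beats 393.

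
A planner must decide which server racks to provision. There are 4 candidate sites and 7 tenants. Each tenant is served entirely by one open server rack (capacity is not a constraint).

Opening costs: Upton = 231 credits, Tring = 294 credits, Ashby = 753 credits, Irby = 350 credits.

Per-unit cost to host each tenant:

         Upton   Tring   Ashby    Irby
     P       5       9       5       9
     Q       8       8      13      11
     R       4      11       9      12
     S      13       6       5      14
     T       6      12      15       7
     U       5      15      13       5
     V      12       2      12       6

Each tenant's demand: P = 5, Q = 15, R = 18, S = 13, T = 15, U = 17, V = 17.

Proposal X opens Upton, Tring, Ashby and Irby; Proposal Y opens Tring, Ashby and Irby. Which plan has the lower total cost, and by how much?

Proposal Y is cheaper by 126.

Proposal X: {Upton, Tring, Ashby, Irby}: P→Upton 5·5=25, Q→Upton 8·15=120, R→Upton 4·18=72, S→Ashby 5·13=65, T→Upton 6·15=90, U→Upton 5·17=85, V→Tring 2·17=34. Service 491; fixed 1628; total 2119.
Proposal Y: {Tring, Ashby, Irby}: P→Ashby 5·5=25, Q→Tring 8·15=120, R→Ashby 9·18=162, S→Ashby 5·13=65, T→Irby 7·15=105, U→Irby 5·17=85, V→Tring 2·17=34. Service 596; fixed 1397; total 1993.
Difference: |2119 − 1993| = 126.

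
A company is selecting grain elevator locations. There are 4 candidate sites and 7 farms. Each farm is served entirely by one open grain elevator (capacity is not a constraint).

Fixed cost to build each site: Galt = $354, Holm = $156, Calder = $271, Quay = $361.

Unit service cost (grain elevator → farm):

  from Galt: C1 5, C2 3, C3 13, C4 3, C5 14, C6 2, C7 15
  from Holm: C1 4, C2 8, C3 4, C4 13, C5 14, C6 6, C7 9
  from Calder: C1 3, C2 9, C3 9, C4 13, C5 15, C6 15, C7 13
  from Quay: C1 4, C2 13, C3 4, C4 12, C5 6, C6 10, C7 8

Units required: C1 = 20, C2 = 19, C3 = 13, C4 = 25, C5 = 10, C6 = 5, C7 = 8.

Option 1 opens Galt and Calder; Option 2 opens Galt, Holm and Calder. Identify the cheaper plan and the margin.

Option 1 is cheaper by 59.

Option 1: {Galt, Calder}: C1→Calder 3·20=60, C2→Galt 3·19=57, C3→Calder 9·13=117, C4→Galt 3·25=75, C5→Galt 14·10=140, C6→Galt 2·5=10, C7→Calder 13·8=104. Service 563; fixed 625; total 1188.
Option 2: {Galt, Holm, Calder}: C1→Calder 3·20=60, C2→Galt 3·19=57, C3→Holm 4·13=52, C4→Galt 3·25=75, C5→Galt 14·10=140, C6→Galt 2·5=10, C7→Holm 9·8=72. Service 466; fixed 781; total 1247.
Difference: |1188 − 1247| = 59.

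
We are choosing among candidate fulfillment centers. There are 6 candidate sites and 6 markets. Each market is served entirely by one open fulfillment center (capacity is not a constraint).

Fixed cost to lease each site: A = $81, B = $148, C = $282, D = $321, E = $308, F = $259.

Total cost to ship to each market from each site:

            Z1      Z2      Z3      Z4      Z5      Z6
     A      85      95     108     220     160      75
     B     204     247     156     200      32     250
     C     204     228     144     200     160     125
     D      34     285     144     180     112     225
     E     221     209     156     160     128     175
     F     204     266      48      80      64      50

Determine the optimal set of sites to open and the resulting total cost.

For any fixed open set, each market goes to its cheapest open site; total = fixed + service.
{A, F}: Z1→A 85, Z2→A 95, Z3→F 48, Z4→F 80, Z5→F 64, Z6→F 50. Service 422; fixed 340; total 762.
{A}: service 743 + fixed 81 = 824
{A, B}: service 595 + fixed 229 = 824
{A, B, C, D, E, F}: Z1→D 34, Z2→A 95, Z3→F 48, Z4→F 80, Z5→B 32, Z6→F 50. Service 339; fixed 1399; total 1738.
No other subset beats 762.

Open A and F; minimum total cost 762.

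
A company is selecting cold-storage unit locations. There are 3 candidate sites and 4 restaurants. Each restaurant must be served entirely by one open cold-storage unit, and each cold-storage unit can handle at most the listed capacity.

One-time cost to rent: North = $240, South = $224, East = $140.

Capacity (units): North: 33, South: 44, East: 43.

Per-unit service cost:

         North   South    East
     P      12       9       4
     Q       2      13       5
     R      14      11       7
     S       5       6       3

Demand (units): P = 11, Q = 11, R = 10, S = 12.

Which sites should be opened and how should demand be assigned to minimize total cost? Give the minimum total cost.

Open {North, East}: P→East 4·11=44, Q→North 2·11=22, R→East 7·10=70, S→East 3·12=36.
Loads: North carries 11/33, East carries 33/43. Service 172; fixed 380; total 552.
Next best feasible plan costs 576.

Minimum total cost: 552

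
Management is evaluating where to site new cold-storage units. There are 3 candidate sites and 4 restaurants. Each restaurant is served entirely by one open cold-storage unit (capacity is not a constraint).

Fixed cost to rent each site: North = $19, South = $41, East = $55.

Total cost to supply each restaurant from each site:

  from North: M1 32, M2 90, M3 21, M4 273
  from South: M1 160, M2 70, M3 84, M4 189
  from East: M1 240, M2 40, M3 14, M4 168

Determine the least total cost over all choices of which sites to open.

Minimum total cost: 328

For any fixed open set, each restaurant goes to its cheapest open site; total = fixed + service.
{North, East}: M1→North 32, M2→East 40, M3→East 14, M4→East 168. Service 254; fixed 74; total 328.
{North, South, East}: service 254 + fixed 115 = 369
{North, South}: service 312 + fixed 60 = 372
{North}: M1→North 32, M2→North 90, M3→North 21, M4→North 273. Service 416; fixed 19; total 435.
(All 7 nonempty subsets were checked; North and East is lowest.)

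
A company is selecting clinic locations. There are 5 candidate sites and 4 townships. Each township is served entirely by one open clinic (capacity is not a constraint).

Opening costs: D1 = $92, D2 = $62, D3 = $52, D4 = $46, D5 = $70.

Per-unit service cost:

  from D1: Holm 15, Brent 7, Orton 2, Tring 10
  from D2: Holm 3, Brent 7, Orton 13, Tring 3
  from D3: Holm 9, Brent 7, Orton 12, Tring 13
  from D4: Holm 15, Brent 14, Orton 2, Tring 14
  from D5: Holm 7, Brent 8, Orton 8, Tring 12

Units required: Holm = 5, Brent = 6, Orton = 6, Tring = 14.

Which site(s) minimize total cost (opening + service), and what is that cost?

For any fixed open set, each township goes to its cheapest open site; total = fixed + service.
{D2, D4}: Holm→D2 3·5=15, Brent→D2 7·6=42, Orton→D4 2·6=12, Tring→D2 3·14=42. Service 111; fixed 108; total 219.
{D2}: service 177 + fixed 62 = 239
{D1, D2}: service 111 + fixed 154 = 265
{D1, D2, D3, D4, D5}: Holm→D2 3·5=15, Brent→D1 7·6=42, Orton→D1 2·6=12, Tring→D2 3·14=42. Service 111; fixed 322; total 433.
No other subset beats 219.

Open D2 and D4; minimum total cost 219.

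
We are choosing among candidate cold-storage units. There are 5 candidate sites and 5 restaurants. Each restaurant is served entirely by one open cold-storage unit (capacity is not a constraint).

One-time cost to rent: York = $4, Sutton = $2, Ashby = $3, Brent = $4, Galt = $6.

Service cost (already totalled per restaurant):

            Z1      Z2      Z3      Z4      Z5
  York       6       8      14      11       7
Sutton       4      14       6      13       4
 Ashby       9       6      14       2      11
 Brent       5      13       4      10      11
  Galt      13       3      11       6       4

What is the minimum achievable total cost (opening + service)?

For any fixed open set, each restaurant goes to its cheapest open site; total = fixed + service.
{Sutton, Ashby}: Z1→Sutton 4, Z2→Ashby 6, Z3→Sutton 6, Z4→Ashby 2, Z5→Sutton 4. Service 22; fixed 5; total 27.
{Sutton, Ashby, Brent}: service 20 + fixed 9 = 29
{Sutton, Ashby, Galt}: Z1→Sutton 4, Z2→Galt 3, Z3→Sutton 6, Z4→Ashby 2, Z5→Sutton 4. Service 19; fixed 11; total 30.
{York, Sutton, Ashby, Brent, Galt}: service 17 + fixed 19 = 36
No other subset beats 27.

Minimum total cost: 27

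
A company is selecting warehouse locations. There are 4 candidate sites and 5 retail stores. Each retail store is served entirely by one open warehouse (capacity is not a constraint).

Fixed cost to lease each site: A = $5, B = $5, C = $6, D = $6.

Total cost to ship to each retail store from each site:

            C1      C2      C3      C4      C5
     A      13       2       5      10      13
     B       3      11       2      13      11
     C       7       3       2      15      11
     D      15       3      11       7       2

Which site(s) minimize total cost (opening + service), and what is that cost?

Open B and D; minimum total cost 28.

For any fixed open set, each retail store goes to its cheapest open site; total = fixed + service.
{B, D}: C1→B 3, C2→D 3, C3→B 2, C4→D 7, C5→D 2. Service 17; fixed 11; total 28.
{A, B, D}: service 16 + fixed 16 = 32
{C, D}: service 21 + fixed 12 = 33
{A, B, C, D}: service 16 + fixed 22 = 38
No other subset beats 28.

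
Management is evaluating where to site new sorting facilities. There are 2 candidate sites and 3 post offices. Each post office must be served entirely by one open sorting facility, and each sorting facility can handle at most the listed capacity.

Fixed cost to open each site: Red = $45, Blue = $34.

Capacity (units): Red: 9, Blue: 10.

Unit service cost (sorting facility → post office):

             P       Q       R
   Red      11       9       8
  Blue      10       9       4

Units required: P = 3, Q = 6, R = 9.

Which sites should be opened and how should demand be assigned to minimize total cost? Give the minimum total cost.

Open {Red, Blue}: P→Red 11·3=33, Q→Red 9·6=54, R→Blue 4·9=36.
Loads: Red carries 9/9, Blue carries 9/10. Service 123; fixed 79; total 202.
Next best feasible plan costs 235.

Minimum total cost: 202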